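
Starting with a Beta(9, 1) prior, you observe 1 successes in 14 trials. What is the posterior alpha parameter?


For a Beta-Binomial conjugate model:
Posterior alpha = prior alpha + number of successes
= 9 + 1 = 10

10


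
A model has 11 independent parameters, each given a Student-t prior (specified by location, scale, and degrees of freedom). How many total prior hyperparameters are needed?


Each Student-t prior needs 3 hyperparameters (location, scale, and degrees of freedom).
Total = 3 * 11 = 33

33


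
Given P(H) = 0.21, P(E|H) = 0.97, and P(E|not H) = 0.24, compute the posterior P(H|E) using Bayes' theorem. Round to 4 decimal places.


By Bayes' theorem: P(H|E) = P(E|H)*P(H) / P(E)
P(E) = P(E|H)*P(H) + P(E|not H)*P(not H)
P(E) = 0.97*0.21 + 0.24*0.79 = 0.3933
P(H|E) = 0.97*0.21 / 0.3933 = 0.5179

0.5179


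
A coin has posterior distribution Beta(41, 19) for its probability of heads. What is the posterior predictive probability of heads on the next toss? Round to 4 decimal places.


Posterior predictive = E[theta] = alpha/(alpha+beta)
= 41/60
= 0.6833

0.6833


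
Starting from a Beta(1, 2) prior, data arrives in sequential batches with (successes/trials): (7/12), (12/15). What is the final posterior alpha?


In sequential Bayesian updating, we sum all successes.
Total successes = 19
Final alpha = 1 + 19 = 20

20


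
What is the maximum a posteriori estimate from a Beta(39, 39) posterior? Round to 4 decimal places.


The MAP estimate equals the mode of the distribution.
Mode of Beta(a,b) = (a-1)/(a+b-2)
= 38/76
= 0.5

0.5


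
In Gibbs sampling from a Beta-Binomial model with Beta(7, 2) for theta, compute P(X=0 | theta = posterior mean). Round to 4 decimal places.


Posterior mean = alpha/(alpha+beta) = 7/9 = 0.7778
P(X=0|theta=mean) = 1 - theta = 0.2222

0.2222


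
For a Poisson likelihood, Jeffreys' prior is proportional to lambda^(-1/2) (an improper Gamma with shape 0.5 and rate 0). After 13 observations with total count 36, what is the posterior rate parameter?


Jeffreys' prior for Poisson is proportional to lambda^(-1/2).
Posterior is Gamma(0.5 + S, 0 + n) = Gamma(0.5 + 36, 13).
Posterior rate = 0 + n = 13

13.0


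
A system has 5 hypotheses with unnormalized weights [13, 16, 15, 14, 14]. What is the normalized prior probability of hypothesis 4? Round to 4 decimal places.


The normalized prior is the weight divided by the total.
Total weight = 72
P(H4) = 14 / 72 = 0.1944

0.1944


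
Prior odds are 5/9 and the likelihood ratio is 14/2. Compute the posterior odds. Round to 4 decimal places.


Posterior odds = prior odds * likelihood ratio
= (5/9) * (14/2)
= 70 / 18
= 3.8889

3.8889


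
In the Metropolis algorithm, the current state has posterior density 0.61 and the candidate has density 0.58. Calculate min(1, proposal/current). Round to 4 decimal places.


Ratio = 0.58/0.61 = 0.9508
Acceptance probability = min(1, 0.9508)
= 0.9508

0.9508


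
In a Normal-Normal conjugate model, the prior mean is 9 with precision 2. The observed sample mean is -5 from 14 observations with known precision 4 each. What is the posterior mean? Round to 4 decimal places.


Posterior precision = tau0 + n*tau = 2 + 14*4 = 58
Posterior mean = (tau0*mu0 + n*tau*xbar) / posterior_precision
= (2*9 + 14*4*-5) / 58
= -262 / 58 = -4.5172

-4.5172


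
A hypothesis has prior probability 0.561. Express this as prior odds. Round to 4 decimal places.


Odds = P(H) / P(not H) = 0.561 / 0.439
= 1.2779

1.2779


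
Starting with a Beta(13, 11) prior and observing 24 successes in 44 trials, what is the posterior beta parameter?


Posterior beta = prior beta + failures
Failures = 44 - 24 = 20
beta_post = 11 + 20 = 31

31


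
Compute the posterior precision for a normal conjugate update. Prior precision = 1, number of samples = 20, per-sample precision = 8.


tau_post = tau_0 + n * tau
= 1 + 20 * 8 = 161

161


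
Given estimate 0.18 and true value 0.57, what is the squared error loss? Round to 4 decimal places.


Squared error = (estimate - true)^2
Difference = -0.39
Loss = -0.39^2 = 0.1521

0.1521


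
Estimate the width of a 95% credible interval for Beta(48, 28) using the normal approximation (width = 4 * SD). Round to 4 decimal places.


For Beta(a,b): Var = ab/((a+b)^2(a+b+1))
Var = 0.003, SD = 0.055
Approximate 95% CI width = 4 * 0.055 = 0.2199

0.2199


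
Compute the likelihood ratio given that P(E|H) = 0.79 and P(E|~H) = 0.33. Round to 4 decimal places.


LR = P(E|H) / P(E|~H)
= 0.79 / 0.33 = 2.3939

2.3939


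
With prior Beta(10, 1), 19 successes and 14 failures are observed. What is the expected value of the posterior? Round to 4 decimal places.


Posterior = Beta(29, 15)
E[theta] = alpha/(alpha+beta)
= 29/44 = 0.6591

0.6591


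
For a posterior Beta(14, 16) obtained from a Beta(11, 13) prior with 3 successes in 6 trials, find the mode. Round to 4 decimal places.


Mode = (alpha - 1) / (alpha + beta - 2)
= 13 / 28
= 0.4643

0.4643


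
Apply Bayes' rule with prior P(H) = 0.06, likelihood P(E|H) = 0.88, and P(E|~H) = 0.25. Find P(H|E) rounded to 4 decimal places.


Step 1: Compute marginal P(E) = P(E|H)P(H) + P(E|~H)P(~H)
= 0.88*0.06 + 0.25*0.94 = 0.2878
Step 2: P(H|E) = P(E|H)P(H)/P(E) = 0.0528/0.2878
= 0.1835

0.1835


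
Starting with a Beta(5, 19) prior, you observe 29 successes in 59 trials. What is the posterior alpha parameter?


For a Beta-Binomial conjugate model:
Posterior alpha = prior alpha + number of successes
= 5 + 29 = 34

34


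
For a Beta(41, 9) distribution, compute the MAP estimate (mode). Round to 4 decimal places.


MAP = mode = (a-1)/(a+b-2)
= (41-1)/(41+9-2)
= 40/48 = 0.8333

0.8333


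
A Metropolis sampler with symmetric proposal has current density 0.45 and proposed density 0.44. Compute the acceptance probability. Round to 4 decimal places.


For symmetric proposals, acceptance = min(1, pi(x*)/pi(x))
= min(1, 0.44/0.45)
= min(1, 0.9778) = 0.9778

0.9778


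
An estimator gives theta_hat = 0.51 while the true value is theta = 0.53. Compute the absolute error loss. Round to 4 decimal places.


The absolute error loss is |theta_hat - theta|
= |0.51 - 0.53|
= 0.02

0.02


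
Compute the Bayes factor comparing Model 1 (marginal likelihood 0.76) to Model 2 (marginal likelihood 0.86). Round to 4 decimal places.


BF12 = marginal likelihood of M1 / marginal likelihood of M2
= 0.76/0.86
= 0.8837

0.8837


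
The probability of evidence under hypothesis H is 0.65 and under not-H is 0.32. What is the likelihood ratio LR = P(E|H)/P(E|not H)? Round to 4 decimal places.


LR = 0.65 / 0.32
= 2.0312

2.0312


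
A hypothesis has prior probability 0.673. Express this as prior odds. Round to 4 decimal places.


Odds = P(H) / P(not H) = 0.673 / 0.327
= 2.0581

2.0581


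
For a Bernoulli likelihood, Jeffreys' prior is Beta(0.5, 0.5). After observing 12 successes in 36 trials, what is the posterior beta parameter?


Jeffreys' prior for Bernoulli is Beta(0.5, 0.5).
Posterior is Beta(0.5 + k, 0.5 + n - k).
Posterior beta = 0.5 + (n - k) = 0.5 + 24 = 24.5

24.5


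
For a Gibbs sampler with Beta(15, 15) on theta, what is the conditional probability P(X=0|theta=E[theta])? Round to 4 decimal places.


E[theta] = 15/(15+15) = 0.5
P(X=0|theta) = 1 - theta = 0.5

0.5


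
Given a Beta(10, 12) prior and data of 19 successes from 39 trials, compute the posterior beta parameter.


Number of failures = 39 - 19 = 20
Posterior beta = 12 + 20 = 32

32


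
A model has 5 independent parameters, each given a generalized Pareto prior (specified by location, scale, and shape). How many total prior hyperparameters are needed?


Each generalized Pareto prior needs 3 hyperparameters (location, scale, and shape).
Total = 3 * 5 = 15

15


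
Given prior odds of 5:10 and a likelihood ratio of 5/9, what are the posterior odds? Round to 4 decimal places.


Posterior odds = prior odds * LR
Prior odds = 5/10 = 0.5
LR = 5/9 = 0.5556
Posterior odds = 0.5 * 0.5556 = 0.2778

0.2778


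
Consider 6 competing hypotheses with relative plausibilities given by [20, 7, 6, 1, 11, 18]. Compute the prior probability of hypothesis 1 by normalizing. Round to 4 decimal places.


Sum of weights = 20 + 7 + 6 + 1 + 11 + 18 = 63
Normalized prior for H1 = 20 / 63
= 0.3175

0.3175


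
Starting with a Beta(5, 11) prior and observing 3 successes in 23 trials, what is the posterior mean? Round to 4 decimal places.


Posterior parameters: alpha = 5 + 3 = 8
beta = 11 + 20 = 31
Posterior mean = alpha / (alpha + beta) = 8 / 39
= 0.2051

0.2051


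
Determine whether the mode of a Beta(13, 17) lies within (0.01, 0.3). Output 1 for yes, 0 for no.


First find the mode: (a-1)/(a+b-2) = 0.4286
Is 0.4286 in (0.01, 0.3)? 0

0


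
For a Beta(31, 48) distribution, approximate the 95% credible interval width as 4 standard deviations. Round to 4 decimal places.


Variance of Beta(a,b) = ab / ((a+b)^2 * (a+b+1))
= 31*48 / ((79)^2 * 80)
= 0.003
SD = sqrt(0.003) = 0.0546
Width = 4 * SD = 0.2184

0.2184


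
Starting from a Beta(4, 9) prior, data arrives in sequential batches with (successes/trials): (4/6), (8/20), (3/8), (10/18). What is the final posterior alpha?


In sequential Bayesian updating, we sum all successes.
Total successes = 25
Final alpha = 4 + 25 = 29

29


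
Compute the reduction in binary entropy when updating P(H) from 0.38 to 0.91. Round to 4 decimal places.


H_before = -p*log2(p) - (1-p)*log2(1-p) for p=0.38: 0.958
H_after for p=0.91: 0.4365
Reduction = 0.958 - 0.4365 = 0.5216

0.5216


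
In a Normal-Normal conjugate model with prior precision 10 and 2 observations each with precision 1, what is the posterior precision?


Posterior precision = prior precision + n * observation precision
= 10 + 2 * 1
= 10 + 2 = 12

12


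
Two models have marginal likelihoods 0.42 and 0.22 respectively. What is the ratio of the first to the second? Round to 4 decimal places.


Evidence ratio = 0.42 / 0.22
= 1.9091

1.9091


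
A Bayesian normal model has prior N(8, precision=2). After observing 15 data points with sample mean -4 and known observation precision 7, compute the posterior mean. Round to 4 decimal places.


Posterior mean = (prior_precision * prior_mean + n * data_precision * data_mean) / (prior_precision + n * data_precision)
Numerator = 2*8 + 15*7*-4 = -404
Denominator = 2 + 15*7 = 107
Posterior mean = -3.7757

-3.7757


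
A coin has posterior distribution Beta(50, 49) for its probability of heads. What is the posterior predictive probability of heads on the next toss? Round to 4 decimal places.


Posterior predictive = E[theta] = alpha/(alpha+beta)
= 50/99
= 0.5051

0.5051


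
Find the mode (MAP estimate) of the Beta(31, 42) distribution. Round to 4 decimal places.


For Beta(a,b) with a,b > 1:
Mode = (a-1)/(a+b-2) = (31-1)/(73-2)
= 30/71 = 0.4225

0.4225


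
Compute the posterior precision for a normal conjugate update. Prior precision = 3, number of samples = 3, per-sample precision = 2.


tau_post = tau_0 + n * tau
= 3 + 3 * 2 = 9

9


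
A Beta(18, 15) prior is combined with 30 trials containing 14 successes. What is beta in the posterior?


In conjugate updating:
beta_posterior = beta_prior + (n - k)
= 15 + (30 - 14)
= 15 + 16 = 31

31


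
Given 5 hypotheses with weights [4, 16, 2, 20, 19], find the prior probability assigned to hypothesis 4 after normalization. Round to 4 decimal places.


To normalize, divide each weight by the sum of all weights.
Sum = 61
Prior(H4) = 20/61 = 0.3279

0.3279


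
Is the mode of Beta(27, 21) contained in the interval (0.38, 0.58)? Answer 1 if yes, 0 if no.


Mode = (a-1)/(a+b-2) = 26/46 = 0.5652
Interval: (0.38, 0.58)
Contains mode? 1

1


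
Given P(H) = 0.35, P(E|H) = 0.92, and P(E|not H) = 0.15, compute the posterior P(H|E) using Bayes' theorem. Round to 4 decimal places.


By Bayes' theorem: P(H|E) = P(E|H)*P(H) / P(E)
P(E) = P(E|H)*P(H) + P(E|not H)*P(not H)
P(E) = 0.92*0.35 + 0.15*0.65 = 0.4195
P(H|E) = 0.92*0.35 / 0.4195 = 0.7676

0.7676


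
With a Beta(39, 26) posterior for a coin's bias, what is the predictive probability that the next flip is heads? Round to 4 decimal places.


The predictive probability equals the posterior mean.
P(next = heads) = alpha / (alpha + beta)
= 39 / 65 = 0.6

0.6


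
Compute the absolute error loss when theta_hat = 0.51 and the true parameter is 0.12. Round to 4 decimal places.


L = |theta_hat - theta_true|
= |0.51 - 0.12| = 0.39

0.39


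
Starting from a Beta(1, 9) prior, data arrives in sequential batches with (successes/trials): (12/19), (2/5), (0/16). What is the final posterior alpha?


In sequential Bayesian updating, we sum all successes.
Total successes = 14
Final alpha = 1 + 14 = 15

15


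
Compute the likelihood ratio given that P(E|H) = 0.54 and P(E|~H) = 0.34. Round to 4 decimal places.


LR = P(E|H) / P(E|~H)
= 0.54 / 0.34 = 1.5882

1.5882


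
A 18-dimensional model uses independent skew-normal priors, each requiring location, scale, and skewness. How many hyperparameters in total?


Per parameter: 3 (location, scale, and skewness).
Total = 18 * 3 = 54

54


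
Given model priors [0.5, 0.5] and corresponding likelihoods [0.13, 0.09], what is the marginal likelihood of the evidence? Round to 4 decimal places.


P(E) = sum_i P(M_i) P(E|M_i)
= 0.065 + 0.045
= 0.11

0.11


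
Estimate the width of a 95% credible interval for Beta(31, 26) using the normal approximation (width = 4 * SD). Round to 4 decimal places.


For Beta(a,b): Var = ab/((a+b)^2(a+b+1))
Var = 0.0043, SD = 0.0654
Approximate 95% CI width = 4 * 0.0654 = 0.2616

0.2616


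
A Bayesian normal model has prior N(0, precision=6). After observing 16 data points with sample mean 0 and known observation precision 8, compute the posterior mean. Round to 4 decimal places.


Posterior mean = (prior_precision * prior_mean + n * data_precision * data_mean) / (prior_precision + n * data_precision)
Numerator = 6*0 + 16*8*0 = 0
Denominator = 6 + 16*8 = 134
Posterior mean = 0.0

0.0


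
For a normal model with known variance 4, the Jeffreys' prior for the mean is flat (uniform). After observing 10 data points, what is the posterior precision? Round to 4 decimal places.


Jeffreys' prior for normal mean (known variance) is flat.
Prior precision = 0.
Posterior precision = prior_prec + n/sigma^2 = 0 + 10/4
= 2.5

2.5


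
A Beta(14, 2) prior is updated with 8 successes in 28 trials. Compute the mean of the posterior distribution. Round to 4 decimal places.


After update: Beta(22, 22)
Mean = 22 / (22 + 22) = 22 / 44
= 0.5

0.5


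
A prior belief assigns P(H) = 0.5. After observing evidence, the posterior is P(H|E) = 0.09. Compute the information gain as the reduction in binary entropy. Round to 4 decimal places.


H(prior) = -0.5*log2(0.5) - 0.5*log2(0.5)
= 1.0
H(post) = -0.09*log2(0.09) - 0.91*log2(0.91)
= 0.4365
IG = 1.0 - 0.4365 = 0.5635

0.5635


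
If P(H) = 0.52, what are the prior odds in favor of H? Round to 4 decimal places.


Prior odds = P(H) / (1 - P(H))
= 0.52 / 0.48
= 1.0833

1.0833


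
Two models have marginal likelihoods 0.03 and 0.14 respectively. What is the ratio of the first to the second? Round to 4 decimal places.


Evidence ratio = 0.03 / 0.14
= 0.2143

0.2143


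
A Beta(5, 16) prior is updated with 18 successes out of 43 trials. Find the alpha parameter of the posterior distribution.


In the Beta-Binomial conjugate update:
alpha_post = alpha_prior + successes
= 5 + 18
= 23

23


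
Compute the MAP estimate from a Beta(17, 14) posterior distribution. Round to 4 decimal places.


MAP = mode of Beta distribution
= (alpha - 1)/(alpha + beta - 2)
= (17-1)/(17+14-2)
= 16/29 = 0.5517

0.5517


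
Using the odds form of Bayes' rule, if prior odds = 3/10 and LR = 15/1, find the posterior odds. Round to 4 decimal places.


Bayes' rule in odds form: posterior odds = prior odds * LR
= (3 * 15) / (10 * 1)
= 45/10 = 4.5

4.5


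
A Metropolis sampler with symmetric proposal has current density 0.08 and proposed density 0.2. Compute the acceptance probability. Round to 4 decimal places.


For symmetric proposals, acceptance = min(1, pi(x*)/pi(x))
= min(1, 0.2/0.08)
= min(1, 2.5) = 1.0

1.0


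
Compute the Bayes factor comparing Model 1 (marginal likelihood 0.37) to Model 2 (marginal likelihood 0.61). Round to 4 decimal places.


BF12 = marginal likelihood of M1 / marginal likelihood of M2
= 0.37/0.61
= 0.6066

0.6066


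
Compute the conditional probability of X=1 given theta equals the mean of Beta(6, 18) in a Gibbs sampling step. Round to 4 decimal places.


Mean of Beta(6, 18) = 0.25
P(X=1 | theta=0.25) = 0.25

0.25


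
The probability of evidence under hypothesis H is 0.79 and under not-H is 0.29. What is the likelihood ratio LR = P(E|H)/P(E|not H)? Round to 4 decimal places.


LR = 0.79 / 0.29
= 2.7241

2.7241


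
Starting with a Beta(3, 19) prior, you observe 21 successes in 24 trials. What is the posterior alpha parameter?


For a Beta-Binomial conjugate model:
Posterior alpha = prior alpha + number of successes
= 3 + 21 = 24

24


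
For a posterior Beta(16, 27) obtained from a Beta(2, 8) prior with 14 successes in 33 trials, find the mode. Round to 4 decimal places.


Mode = (alpha - 1) / (alpha + beta - 2)
= 15 / 41
= 0.3659

0.3659


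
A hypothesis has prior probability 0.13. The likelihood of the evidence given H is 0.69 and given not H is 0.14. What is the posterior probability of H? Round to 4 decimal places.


Using Bayes' theorem:
P(E) = 0.13 * 0.69 + 0.87 * 0.14
P(E) = 0.2115
P(H|E) = (0.13 * 0.69) / 0.2115 = 0.4241

0.4241


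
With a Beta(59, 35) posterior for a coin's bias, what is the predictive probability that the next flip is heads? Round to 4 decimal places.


The predictive probability equals the posterior mean.
P(next = heads) = alpha / (alpha + beta)
= 59 / 94 = 0.6277

0.6277


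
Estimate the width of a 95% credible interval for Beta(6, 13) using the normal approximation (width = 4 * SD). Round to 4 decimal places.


For Beta(a,b): Var = ab/((a+b)^2(a+b+1))
Var = 0.0108, SD = 0.1039
Approximate 95% CI width = 4 * 0.1039 = 0.4158

0.4158


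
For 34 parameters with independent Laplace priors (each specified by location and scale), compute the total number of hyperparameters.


A Laplace prior has 2 hyperparameters per parameter.
Total = 34 * 2 = 68

68


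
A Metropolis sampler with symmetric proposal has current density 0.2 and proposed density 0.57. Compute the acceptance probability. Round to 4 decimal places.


For symmetric proposals, acceptance = min(1, pi(x*)/pi(x))
= min(1, 0.57/0.2)
= min(1, 2.85) = 1.0

1.0


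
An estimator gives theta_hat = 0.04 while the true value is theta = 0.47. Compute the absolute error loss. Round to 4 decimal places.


The absolute error loss is |theta_hat - theta|
= |0.04 - 0.47|
= 0.43

0.43


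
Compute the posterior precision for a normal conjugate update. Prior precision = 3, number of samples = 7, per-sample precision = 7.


tau_post = tau_0 + n * tau
= 3 + 7 * 7 = 52

52


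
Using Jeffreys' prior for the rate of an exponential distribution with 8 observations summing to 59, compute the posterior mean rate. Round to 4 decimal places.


Jeffreys' prior leads to posterior Gamma(8, 59).
Mean = 8/59 = 0.1356

0.1356


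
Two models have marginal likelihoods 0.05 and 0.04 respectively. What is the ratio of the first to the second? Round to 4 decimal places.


Evidence ratio = 0.05 / 0.04
= 1.25

1.25


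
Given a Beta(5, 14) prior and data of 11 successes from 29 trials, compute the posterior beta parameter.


Number of failures = 29 - 11 = 18
Posterior beta = 14 + 18 = 32

32


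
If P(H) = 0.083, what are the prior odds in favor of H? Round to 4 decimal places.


Prior odds = P(H) / (1 - P(H))
= 0.083 / 0.917
= 0.0905

0.0905


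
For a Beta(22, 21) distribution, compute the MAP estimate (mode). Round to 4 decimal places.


MAP = mode = (a-1)/(a+b-2)
= (22-1)/(22+21-2)
= 21/41 = 0.5122

0.5122


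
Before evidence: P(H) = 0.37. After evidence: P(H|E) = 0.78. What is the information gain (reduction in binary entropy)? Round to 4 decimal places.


Prior entropy = 0.9507
Posterior entropy = 0.7602
Information gain = 0.9507 - 0.7602 = 0.1905

0.1905


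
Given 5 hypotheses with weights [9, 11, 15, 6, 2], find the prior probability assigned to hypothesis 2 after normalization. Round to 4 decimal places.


To normalize, divide each weight by the sum of all weights.
Sum = 43
Prior(H2) = 11/43 = 0.2558

0.2558


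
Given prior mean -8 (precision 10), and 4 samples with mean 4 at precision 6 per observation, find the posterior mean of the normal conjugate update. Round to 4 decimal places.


The posterior mean is a precision-weighted average of prior and data.
Post. prec. = 10 + 24 = 34
Post. mean = (-80 + 96)/34 = 16/34 = 0.4706

0.4706


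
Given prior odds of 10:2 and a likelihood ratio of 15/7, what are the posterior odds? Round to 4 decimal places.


Posterior odds = prior odds * LR
Prior odds = 10/2 = 5.0
LR = 15/7 = 2.1429
Posterior odds = 5.0 * 2.1429 = 10.7143

10.7143


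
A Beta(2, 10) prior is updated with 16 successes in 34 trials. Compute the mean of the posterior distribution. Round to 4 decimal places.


After update: Beta(18, 28)
Mean = 18 / (18 + 28) = 18 / 46
= 0.3913

0.3913


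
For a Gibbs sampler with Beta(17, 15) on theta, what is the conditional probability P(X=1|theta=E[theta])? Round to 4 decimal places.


E[theta] = 17/(17+15) = 0.5312
P(X=1|theta) = theta = 0.5312

0.5312


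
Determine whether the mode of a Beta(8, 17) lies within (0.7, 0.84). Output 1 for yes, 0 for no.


First find the mode: (a-1)/(a+b-2) = 0.3043
Is 0.3043 in (0.7, 0.84)? 0

0


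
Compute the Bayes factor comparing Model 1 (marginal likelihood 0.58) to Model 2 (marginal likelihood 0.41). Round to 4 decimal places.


BF12 = marginal likelihood of M1 / marginal likelihood of M2
= 0.58/0.41
= 1.4146

1.4146


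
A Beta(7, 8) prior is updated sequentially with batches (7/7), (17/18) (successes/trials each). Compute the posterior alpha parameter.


Sequential conjugate updating is equivalent to a single batch update.
Total successes across all batches = 24
alpha_posterior = alpha_prior + total_successes = 7 + 24
= 31

31


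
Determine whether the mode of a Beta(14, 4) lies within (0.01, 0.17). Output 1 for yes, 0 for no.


First find the mode: (a-1)/(a+b-2) = 0.8125
Is 0.8125 in (0.01, 0.17)? 0

0


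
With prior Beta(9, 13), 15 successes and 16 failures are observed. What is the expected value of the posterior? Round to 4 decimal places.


Posterior = Beta(24, 29)
E[theta] = alpha/(alpha+beta)
= 24/53 = 0.4528

0.4528


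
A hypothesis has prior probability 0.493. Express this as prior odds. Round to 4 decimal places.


Odds = P(H) / P(not H) = 0.493 / 0.507
= 0.9724

0.9724


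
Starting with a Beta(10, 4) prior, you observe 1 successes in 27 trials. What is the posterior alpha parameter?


For a Beta-Binomial conjugate model:
Posterior alpha = prior alpha + number of successes
= 10 + 1 = 11

11


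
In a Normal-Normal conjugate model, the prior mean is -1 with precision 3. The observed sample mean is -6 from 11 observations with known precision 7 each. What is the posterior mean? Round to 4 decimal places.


Posterior precision = tau0 + n*tau = 3 + 11*7 = 80
Posterior mean = (tau0*mu0 + n*tau*xbar) / posterior_precision
= (3*-1 + 11*7*-6) / 80
= -465 / 80 = -5.8125

-5.8125


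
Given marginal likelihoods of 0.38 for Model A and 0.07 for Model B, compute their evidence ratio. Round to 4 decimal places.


Ratio = ML(A) / ML(B) = 0.38/0.07
= 5.4286

5.4286


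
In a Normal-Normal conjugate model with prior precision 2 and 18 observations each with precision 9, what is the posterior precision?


Posterior precision = prior precision + n * observation precision
= 2 + 18 * 9
= 2 + 162 = 164

164


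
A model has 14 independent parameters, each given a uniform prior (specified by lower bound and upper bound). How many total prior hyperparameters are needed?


Each uniform prior needs 2 hyperparameters (lower bound and upper bound).
Total = 2 * 14 = 28

28


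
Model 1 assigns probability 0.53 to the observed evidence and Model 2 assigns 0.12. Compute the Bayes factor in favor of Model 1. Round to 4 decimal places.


BF = P(data|M1) / P(data|M2)
= 0.53 / 0.12 = 4.4167

4.4167


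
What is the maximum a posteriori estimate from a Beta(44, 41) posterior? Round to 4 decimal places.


The MAP estimate equals the mode of the distribution.
Mode of Beta(a,b) = (a-1)/(a+b-2)
= 43/83
= 0.5181

0.5181


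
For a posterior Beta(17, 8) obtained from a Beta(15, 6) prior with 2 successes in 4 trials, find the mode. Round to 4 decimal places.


Mode = (alpha - 1) / (alpha + beta - 2)
= 16 / 23
= 0.6957

0.6957


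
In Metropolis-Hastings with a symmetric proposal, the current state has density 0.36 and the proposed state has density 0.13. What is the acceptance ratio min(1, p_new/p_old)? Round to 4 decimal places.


Ratio = p_new / p_old = 0.13 / 0.36 = 0.3611
Acceptance = min(1, 0.3611) = 0.3611

0.3611


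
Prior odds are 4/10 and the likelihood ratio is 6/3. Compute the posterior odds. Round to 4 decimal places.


Posterior odds = prior odds * likelihood ratio
= (4/10) * (6/3)
= 24 / 30
= 0.8

0.8


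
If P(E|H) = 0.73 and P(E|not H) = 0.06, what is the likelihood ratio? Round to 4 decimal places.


Likelihood ratio = P(E|H) / P(E|not H)
= 0.73 / 0.06
= 12.1667

12.1667


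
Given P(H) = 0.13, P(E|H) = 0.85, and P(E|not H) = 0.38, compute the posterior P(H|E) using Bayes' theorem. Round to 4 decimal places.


By Bayes' theorem: P(H|E) = P(E|H)*P(H) / P(E)
P(E) = P(E|H)*P(H) + P(E|not H)*P(not H)
P(E) = 0.85*0.13 + 0.38*0.87 = 0.4411
P(H|E) = 0.85*0.13 / 0.4411 = 0.2505

0.2505


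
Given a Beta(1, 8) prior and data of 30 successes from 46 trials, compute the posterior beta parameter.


Number of failures = 46 - 30 = 16
Posterior beta = 8 + 16 = 24

24


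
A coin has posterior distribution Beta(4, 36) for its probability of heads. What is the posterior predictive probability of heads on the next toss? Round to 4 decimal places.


Posterior predictive = E[theta] = alpha/(alpha+beta)
= 4/40
= 0.1

0.1


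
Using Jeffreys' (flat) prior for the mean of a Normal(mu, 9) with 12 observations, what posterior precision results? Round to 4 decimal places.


Flat prior means prior precision is 0.
Posterior precision = n / sigma^2 = 12/9 = 1.3333

1.3333


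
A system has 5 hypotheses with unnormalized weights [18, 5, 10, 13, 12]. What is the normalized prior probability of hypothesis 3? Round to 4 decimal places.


The normalized prior is the weight divided by the total.
Total weight = 58
P(H3) = 10 / 58 = 0.1724

0.1724


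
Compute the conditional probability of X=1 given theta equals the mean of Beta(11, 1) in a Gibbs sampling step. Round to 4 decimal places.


Mean of Beta(11, 1) = 0.9167
P(X=1 | theta=0.9167) = 0.9167

0.9167


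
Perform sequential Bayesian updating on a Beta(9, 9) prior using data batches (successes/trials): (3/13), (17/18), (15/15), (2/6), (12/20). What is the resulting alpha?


Accumulate successes: 49
Posterior alpha = prior alpha + sum of successes
= 9 + 49 = 58

58


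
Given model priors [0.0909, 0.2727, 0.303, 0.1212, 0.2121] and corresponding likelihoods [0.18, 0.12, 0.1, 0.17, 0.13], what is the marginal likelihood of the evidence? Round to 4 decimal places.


P(E) = sum_i P(M_i) P(E|M_i)
= 0.0164 + 0.0327 + 0.0303 + 0.0206 + 0.0276
= 0.1276

0.1276


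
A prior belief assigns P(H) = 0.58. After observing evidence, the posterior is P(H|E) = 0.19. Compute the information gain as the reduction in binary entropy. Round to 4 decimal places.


H(prior) = -0.58*log2(0.58) - 0.42*log2(0.42)
= 0.9815
H(post) = -0.19*log2(0.19) - 0.81*log2(0.81)
= 0.7015
IG = 0.9815 - 0.7015 = 0.28

0.28


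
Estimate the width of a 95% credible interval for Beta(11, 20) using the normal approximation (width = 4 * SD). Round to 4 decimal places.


For Beta(a,b): Var = ab/((a+b)^2(a+b+1))
Var = 0.0072, SD = 0.0846
Approximate 95% CI width = 4 * 0.0846 = 0.3383

0.3383


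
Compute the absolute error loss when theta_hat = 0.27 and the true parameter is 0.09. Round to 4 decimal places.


L = |theta_hat - theta_true|
= |0.27 - 0.09| = 0.18

0.18


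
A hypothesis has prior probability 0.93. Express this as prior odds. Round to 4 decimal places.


Odds = P(H) / P(not H) = 0.93 / 0.07
= 13.2857

13.2857


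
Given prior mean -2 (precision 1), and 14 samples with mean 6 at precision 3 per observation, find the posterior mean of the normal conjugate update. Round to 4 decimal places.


The posterior mean is a precision-weighted average of prior and data.
Post. prec. = 1 + 42 = 43
Post. mean = (-2 + 252)/43 = 250/43 = 5.814

5.814


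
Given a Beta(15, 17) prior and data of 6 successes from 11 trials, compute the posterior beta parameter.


Number of failures = 11 - 6 = 5
Posterior beta = 17 + 5 = 22

22


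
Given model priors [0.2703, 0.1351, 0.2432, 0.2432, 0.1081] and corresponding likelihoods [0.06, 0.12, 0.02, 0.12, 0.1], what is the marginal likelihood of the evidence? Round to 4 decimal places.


P(E) = sum_i P(M_i) P(E|M_i)
= 0.0162 + 0.0162 + 0.0049 + 0.0292 + 0.0108
= 0.0773

0.0773


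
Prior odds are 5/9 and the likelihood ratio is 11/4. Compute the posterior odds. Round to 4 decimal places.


Posterior odds = prior odds * likelihood ratio
= (5/9) * (11/4)
= 55 / 36
= 1.5278

1.5278


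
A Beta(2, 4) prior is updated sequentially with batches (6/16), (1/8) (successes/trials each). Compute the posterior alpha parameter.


Sequential conjugate updating is equivalent to a single batch update.
Total successes across all batches = 7
alpha_posterior = alpha_prior + total_successes = 2 + 7
= 9

9


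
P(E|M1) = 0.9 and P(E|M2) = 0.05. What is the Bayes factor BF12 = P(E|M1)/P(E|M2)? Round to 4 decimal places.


Bayes factor BF12 = P(E|M1) / P(E|M2)
= 0.9 / 0.05
= 18.0

18.0


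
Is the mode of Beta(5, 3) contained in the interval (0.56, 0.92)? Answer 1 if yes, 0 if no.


Mode = (a-1)/(a+b-2) = 4/6 = 0.6667
Interval: (0.56, 0.92)
Contains mode? 1

1


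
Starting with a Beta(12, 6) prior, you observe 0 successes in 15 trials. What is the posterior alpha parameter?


For a Beta-Binomial conjugate model:
Posterior alpha = prior alpha + number of successes
= 12 + 0 = 12

12


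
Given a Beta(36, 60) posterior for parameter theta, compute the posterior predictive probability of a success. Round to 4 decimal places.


For a Beta-Bernoulli model, the predictive probability is the mean:
P(success) = 36/(36+60) = 36/96 = 0.375

0.375


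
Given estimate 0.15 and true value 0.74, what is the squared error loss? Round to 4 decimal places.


Squared error = (estimate - true)^2
Difference = -0.59
Loss = -0.59^2 = 0.3481

0.3481


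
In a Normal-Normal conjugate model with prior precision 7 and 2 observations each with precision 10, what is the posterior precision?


Posterior precision = prior precision + n * observation precision
= 7 + 2 * 10
= 7 + 20 = 27

27


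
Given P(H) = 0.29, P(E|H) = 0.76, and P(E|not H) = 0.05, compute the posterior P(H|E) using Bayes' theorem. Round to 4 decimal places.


By Bayes' theorem: P(H|E) = P(E|H)*P(H) / P(E)
P(E) = P(E|H)*P(H) + P(E|not H)*P(not H)
P(E) = 0.76*0.29 + 0.05*0.71 = 0.2559
P(H|E) = 0.76*0.29 / 0.2559 = 0.8613

0.8613


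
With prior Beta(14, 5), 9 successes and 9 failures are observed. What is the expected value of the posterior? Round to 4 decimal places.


Posterior = Beta(23, 14)
E[theta] = alpha/(alpha+beta)
= 23/37 = 0.6216

0.6216


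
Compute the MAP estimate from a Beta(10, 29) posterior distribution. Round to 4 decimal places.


MAP = mode of Beta distribution
= (alpha - 1)/(alpha + beta - 2)
= (10-1)/(10+29-2)
= 9/37 = 0.2432

0.2432


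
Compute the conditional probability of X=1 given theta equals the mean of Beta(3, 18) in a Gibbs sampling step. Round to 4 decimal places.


Mean of Beta(3, 18) = 0.1429
P(X=1 | theta=0.1429) = 0.1429

0.1429


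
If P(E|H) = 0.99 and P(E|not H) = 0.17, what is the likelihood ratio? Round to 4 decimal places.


Likelihood ratio = P(E|H) / P(E|not H)
= 0.99 / 0.17
= 5.8235

5.8235


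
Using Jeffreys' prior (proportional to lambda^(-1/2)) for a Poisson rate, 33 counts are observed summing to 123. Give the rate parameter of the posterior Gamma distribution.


Conjugate update: Gamma(prior_shape + S, prior_rate + n).
Prior shape = 0.5, prior rate = 0.
Posterior rate = 0 + n = 33

33.0


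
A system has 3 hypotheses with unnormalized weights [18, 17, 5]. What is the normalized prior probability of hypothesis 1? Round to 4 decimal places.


The normalized prior is the weight divided by the total.
Total weight = 40
P(H1) = 18 / 40 = 0.45

0.45


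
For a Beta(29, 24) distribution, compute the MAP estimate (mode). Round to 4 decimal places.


MAP = mode = (a-1)/(a+b-2)
= (29-1)/(29+24-2)
= 28/51 = 0.549

0.549


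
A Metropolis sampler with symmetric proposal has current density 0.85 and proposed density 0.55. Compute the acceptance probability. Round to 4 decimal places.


For symmetric proposals, acceptance = min(1, pi(x*)/pi(x))
= min(1, 0.55/0.85)
= min(1, 0.6471) = 0.6471

0.6471


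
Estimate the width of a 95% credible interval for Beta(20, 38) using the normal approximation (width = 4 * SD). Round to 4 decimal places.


For Beta(a,b): Var = ab/((a+b)^2(a+b+1))
Var = 0.0038, SD = 0.0619
Approximate 95% CI width = 4 * 0.0619 = 0.2475

0.2475


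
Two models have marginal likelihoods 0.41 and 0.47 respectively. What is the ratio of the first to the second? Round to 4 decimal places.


Evidence ratio = 0.41 / 0.47
= 0.8723

0.8723


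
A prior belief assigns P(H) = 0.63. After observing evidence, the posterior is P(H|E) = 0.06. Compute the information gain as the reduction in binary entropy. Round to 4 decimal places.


H(prior) = -0.63*log2(0.63) - 0.37*log2(0.37)
= 0.9507
H(post) = -0.06*log2(0.06) - 0.94*log2(0.94)
= 0.3274
IG = 0.9507 - 0.3274 = 0.6232

0.6232


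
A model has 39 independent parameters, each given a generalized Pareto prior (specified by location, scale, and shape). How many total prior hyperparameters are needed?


Each generalized Pareto prior needs 3 hyperparameters (location, scale, and shape).
Total = 3 * 39 = 117

117


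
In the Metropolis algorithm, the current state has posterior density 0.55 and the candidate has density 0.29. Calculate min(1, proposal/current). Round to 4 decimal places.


Ratio = 0.29/0.55 = 0.5273
Acceptance probability = min(1, 0.5273)
= 0.5273

0.5273


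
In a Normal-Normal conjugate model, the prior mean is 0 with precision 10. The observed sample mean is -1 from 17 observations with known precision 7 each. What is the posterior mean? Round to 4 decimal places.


Posterior precision = tau0 + n*tau = 10 + 17*7 = 129
Posterior mean = (tau0*mu0 + n*tau*xbar) / posterior_precision
= (10*0 + 17*7*-1) / 129
= -119 / 129 = -0.9225

-0.9225


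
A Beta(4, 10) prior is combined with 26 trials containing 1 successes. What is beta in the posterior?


In conjugate updating:
beta_posterior = beta_prior + (n - k)
= 10 + (26 - 1)
= 10 + 25 = 35

35


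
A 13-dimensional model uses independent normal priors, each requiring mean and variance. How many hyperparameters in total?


Per parameter: 2 (mean and variance).
Total = 13 * 2 = 26

26


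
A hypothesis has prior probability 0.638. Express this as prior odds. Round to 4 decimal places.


Odds = P(H) / P(not H) = 0.638 / 0.362
= 1.7624

1.7624


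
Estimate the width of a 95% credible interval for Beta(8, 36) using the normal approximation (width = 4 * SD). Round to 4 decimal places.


For Beta(a,b): Var = ab/((a+b)^2(a+b+1))
Var = 0.0033, SD = 0.0575
Approximate 95% CI width = 4 * 0.0575 = 0.23

0.23


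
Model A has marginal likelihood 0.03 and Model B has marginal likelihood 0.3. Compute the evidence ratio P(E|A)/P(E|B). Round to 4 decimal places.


Evidence ratio = P(E|A) / P(E|B)
= 0.03 / 0.3
= 0.1

0.1


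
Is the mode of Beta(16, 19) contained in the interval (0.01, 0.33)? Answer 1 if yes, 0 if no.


Mode = (a-1)/(a+b-2) = 15/33 = 0.4545
Interval: (0.01, 0.33)
Contains mode? 0

0


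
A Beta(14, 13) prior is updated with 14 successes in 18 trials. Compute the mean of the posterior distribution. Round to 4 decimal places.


After update: Beta(28, 17)
Mean = 28 / (28 + 17) = 28 / 45
= 0.6222

0.6222


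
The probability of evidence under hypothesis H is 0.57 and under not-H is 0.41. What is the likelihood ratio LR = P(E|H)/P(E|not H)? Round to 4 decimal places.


LR = 0.57 / 0.41
= 1.3902

1.3902


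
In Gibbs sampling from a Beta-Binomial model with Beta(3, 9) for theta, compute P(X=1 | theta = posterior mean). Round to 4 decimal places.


Posterior mean = alpha/(alpha+beta) = 3/12 = 0.25
P(X=1|theta=mean) = theta = 0.25

0.25


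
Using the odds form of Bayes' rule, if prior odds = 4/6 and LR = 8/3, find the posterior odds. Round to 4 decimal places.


Bayes' rule in odds form: posterior odds = prior odds * LR
= (4 * 8) / (6 * 3)
= 32/18 = 1.7778

1.7778


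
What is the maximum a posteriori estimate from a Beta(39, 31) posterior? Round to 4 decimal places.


The MAP estimate equals the mode of the distribution.
Mode of Beta(a,b) = (a-1)/(a+b-2)
= 38/68
= 0.5588

0.5588


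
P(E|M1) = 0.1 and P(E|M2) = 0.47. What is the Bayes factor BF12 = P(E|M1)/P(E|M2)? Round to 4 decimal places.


Bayes factor BF12 = P(E|M1) / P(E|M2)
= 0.1 / 0.47
= 0.2128

0.2128


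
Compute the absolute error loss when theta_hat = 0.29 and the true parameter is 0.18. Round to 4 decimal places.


L = |theta_hat - theta_true|
= |0.29 - 0.18| = 0.11

0.11


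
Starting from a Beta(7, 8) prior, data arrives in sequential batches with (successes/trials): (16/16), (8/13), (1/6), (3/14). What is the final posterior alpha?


In sequential Bayesian updating, we sum all successes.
Total successes = 28
Final alpha = 7 + 28 = 35

35


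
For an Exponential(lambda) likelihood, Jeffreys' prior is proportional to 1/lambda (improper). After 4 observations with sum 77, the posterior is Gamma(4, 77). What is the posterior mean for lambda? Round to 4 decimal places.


Posterior = Gamma(n, sum_x) = Gamma(4, 77)
Posterior mean = shape/rate = 4/77
= 0.0519

0.0519


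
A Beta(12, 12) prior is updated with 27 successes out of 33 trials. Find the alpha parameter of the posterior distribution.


In the Beta-Binomial conjugate update:
alpha_post = alpha_prior + successes
= 12 + 27
= 39

39


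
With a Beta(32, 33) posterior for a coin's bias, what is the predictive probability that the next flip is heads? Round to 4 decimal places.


The predictive probability equals the posterior mean.
P(next = heads) = alpha / (alpha + beta)
= 32 / 65 = 0.4923

0.4923


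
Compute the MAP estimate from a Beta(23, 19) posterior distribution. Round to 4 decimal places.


MAP = mode of Beta distribution
= (alpha - 1)/(alpha + beta - 2)
= (23-1)/(23+19-2)
= 22/40 = 0.55

0.55


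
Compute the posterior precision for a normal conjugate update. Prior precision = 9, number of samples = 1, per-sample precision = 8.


tau_post = tau_0 + n * tau
= 9 + 1 * 8 = 17

17
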